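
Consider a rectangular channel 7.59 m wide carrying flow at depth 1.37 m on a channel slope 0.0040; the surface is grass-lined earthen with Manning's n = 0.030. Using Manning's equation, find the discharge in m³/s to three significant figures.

A = b·y = 7.59 × 1.37 = 10.40 m²
P = b + 2y = 7.59 + 2×1.37 = 10.33 m
R = A/P = 10.40/10.33 = 1.007 m
Q = (1/n)·A·R^(2/3)·S^(1/2) = (1/0.030) × 10.40 × 1.007^(2/3) × 0.0040^(1/2) = 22.02 m³/s

22.0 m³/s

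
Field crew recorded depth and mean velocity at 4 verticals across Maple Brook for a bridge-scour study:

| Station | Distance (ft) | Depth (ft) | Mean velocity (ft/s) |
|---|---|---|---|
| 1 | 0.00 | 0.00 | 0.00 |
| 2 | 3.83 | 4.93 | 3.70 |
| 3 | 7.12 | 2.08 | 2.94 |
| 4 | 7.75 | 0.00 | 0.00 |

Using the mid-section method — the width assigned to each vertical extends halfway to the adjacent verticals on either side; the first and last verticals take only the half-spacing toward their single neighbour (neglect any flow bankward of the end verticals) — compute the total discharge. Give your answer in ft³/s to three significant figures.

w_2 = (7.12 − 0.00)/2 = 3.56 ft; q_2 = 3.70 × 4.93 × 3.56 = 64.94 ft³/s
w_3 = (7.75 − 3.83)/2 = 1.96 ft; q_3 = 2.94 × 2.08 × 1.96 = 11.99 ft³/s
Stations 1, 4 contribute zero (depth or velocity is 0).
Q = Σ qᵢ = 76.92 ft³/s

76.9 ft³/s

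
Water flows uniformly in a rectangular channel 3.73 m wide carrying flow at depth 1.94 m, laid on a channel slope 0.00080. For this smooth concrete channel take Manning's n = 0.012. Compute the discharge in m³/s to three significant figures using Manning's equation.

16.5 m³/s

A = b·y = 3.73 × 1.94 = 7.236 m²
P = b + 2y = 3.73 + 2×1.94 = 7.610 m
R = A/P = 7.236/7.610 = 0.9509 m
Q = (1/n)·A·R^(2/3)·S^(1/2) = (1/0.012) × 7.236 × 0.9509^(2/3) × 0.00080^(1/2) = 16.49 m³/s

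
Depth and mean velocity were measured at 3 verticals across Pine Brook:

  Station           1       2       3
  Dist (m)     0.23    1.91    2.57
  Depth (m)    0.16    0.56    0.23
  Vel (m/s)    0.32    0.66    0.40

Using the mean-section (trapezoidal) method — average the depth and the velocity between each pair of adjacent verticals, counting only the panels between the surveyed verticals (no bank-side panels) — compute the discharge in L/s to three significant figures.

435 L/s

Panel 1-2: Δb = 1.68 m, d̄ = (0.16+0.56)/2 = 0.36, v̄ = (0.32+0.66)/2 = 0.49 → q = 1.68×0.36×0.49 = 0.2964 m³/s
Panel 2-3: Δb = 0.66 m, d̄ = (0.56+0.23)/2 = 0.395, v̄ = (0.66+0.40)/2 = 0.53 → q = 0.66×0.395×0.53 = 0.1382 m³/s
Q = Σ q = 0.4345 m³/s
= 0.4345 × 1000 = 434.5 L/s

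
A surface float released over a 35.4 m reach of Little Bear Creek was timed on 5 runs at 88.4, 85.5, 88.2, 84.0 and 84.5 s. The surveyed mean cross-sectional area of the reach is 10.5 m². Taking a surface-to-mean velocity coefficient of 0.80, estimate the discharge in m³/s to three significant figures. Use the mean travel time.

3.45 m³/s

t̄ = (88.4 + 85.5 + 88.2 + 84.0 + 84.5) / 5 = 86.12 s
v_surface = L / t̄ = 35.4 / 86.12 = 0.4111 m/s
v_mean = 0.80 × 0.4111 = 0.3288 m/s
Q = A × v_mean = 10.5 × 0.3288 = 3.453 m³/s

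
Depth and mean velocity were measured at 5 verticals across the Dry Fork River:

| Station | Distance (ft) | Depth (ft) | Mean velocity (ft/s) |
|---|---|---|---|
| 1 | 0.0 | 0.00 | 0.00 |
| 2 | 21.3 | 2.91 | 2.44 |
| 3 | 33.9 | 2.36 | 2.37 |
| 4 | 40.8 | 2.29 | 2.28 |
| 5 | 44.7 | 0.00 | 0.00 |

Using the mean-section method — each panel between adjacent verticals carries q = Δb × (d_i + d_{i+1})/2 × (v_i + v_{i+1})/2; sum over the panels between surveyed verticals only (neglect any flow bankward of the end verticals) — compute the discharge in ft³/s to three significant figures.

Panel 1-2: Δb = 21.3 ft, d̄ = (0.00+2.91)/2 = 1.455, v̄ = (0.00+2.44)/2 = 1.22 → q = 21.3×1.455×1.22 = 37.81 ft³/s
Panel 2-3: Δb = 12.6 ft, d̄ = (2.91+2.36)/2 = 2.635, v̄ = (2.44+2.37)/2 = 2.405 → q = 12.6×2.635×2.405 = 79.85 ft³/s
Panel 3-4: Δb = 6.9 ft, d̄ = (2.36+2.29)/2 = 2.325, v̄ = (2.37+2.28)/2 = 2.325 → q = 6.9×2.325×2.325 = 37.30 ft³/s
Panel 4-5: Δb = 3.9 ft, d̄ = (2.29+0.00)/2 = 1.145, v̄ = (2.28+0.00)/2 = 1.14 → q = 3.9×1.145×1.14 = 5.091 ft³/s
Q = Σ q = 160.0 ft³/s

160 ft³/s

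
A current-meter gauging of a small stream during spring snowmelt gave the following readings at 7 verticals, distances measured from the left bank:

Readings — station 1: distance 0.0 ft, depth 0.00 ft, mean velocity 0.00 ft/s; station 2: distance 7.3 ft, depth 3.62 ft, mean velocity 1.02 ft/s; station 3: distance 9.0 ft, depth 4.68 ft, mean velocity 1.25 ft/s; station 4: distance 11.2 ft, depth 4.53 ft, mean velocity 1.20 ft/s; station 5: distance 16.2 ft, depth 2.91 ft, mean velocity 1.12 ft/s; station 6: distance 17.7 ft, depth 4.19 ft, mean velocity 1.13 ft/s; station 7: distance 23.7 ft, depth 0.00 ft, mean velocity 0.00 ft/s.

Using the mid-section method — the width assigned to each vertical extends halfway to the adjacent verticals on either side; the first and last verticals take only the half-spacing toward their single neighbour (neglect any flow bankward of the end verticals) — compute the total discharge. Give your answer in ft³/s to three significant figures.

75.9 ft³/s

w_2 = (9.0 − 0.0)/2 = 4.5 ft; q_2 = 1.02 × 3.62 × 4.5 = 16.62 ft³/s
w_3 = (11.2 − 7.3)/2 = 1.95 ft; q_3 = 1.25 × 4.68 × 1.95 = 11.41 ft³/s
w_4 = (16.2 − 9.0)/2 = 3.6 ft; q_4 = 1.20 × 4.53 × 3.6 = 19.57 ft³/s
w_5 = (17.7 − 11.2)/2 = 3.25 ft; q_5 = 1.12 × 2.91 × 3.25 = 10.59 ft³/s
w_6 = (23.7 − 16.2)/2 = 3.75 ft; q_6 = 1.13 × 4.19 × 3.75 = 17.76 ft³/s
Stations 1, 7 contribute zero (depth or velocity is 0).
Q = Σ qᵢ = 75.94 ft³/s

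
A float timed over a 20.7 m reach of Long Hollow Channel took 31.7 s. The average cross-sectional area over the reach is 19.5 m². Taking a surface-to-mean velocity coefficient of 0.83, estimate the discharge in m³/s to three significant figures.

v_surface = L / t̄ = 20.7 / 31.7 = 0.6530 m/s
v_mean = 0.83 × 0.6530 = 0.5420 m/s
Q = A × v_mean = 19.5 × 0.5420 = 10.57 m³/s

10.6 m³/s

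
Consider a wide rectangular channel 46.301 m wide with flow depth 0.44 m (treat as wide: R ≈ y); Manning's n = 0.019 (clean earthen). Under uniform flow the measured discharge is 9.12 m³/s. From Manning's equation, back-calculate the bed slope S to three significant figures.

A = b·y = 46.301 × 0.44 = 20.37 m²
Wide channel: R ≈ y = 0.44 m
S = (Q·n / (1·A·R^(2/3)))² = (9.12×0.019 / (1×20.37×0.5785))² = 0.0002162

0.000216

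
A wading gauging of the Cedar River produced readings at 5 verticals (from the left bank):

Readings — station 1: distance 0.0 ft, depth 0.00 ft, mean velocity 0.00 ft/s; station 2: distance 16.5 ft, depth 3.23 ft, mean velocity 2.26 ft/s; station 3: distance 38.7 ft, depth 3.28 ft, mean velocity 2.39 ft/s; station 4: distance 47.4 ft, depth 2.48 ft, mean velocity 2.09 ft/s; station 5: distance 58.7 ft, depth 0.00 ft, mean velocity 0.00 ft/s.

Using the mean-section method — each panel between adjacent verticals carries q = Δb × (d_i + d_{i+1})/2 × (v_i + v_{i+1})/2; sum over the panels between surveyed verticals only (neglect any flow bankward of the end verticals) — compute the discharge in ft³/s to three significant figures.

Panel 1-2: Δb = 16.5 ft, d̄ = (0.00+3.23)/2 = 1.615, v̄ = (0.00+2.26)/2 = 1.13 → q = 16.5×1.615×1.13 = 30.11 ft³/s
Panel 2-3: Δb = 22.2 ft, d̄ = (3.23+3.28)/2 = 3.255, v̄ = (2.26+2.39)/2 = 2.325 → q = 22.2×3.255×2.325 = 168.0 ft³/s
Panel 3-4: Δb = 8.7 ft, d̄ = (3.28+2.48)/2 = 2.88, v̄ = (2.39+2.09)/2 = 2.24 → q = 8.7×2.88×2.24 = 56.13 ft³/s
Panel 4-5: Δb = 11.3 ft, d̄ = (2.48+0.00)/2 = 1.24, v̄ = (2.09+0.00)/2 = 1.045 → q = 11.3×1.24×1.045 = 14.64 ft³/s
Q = Σ q = 268.9 ft³/s

269 ft³/s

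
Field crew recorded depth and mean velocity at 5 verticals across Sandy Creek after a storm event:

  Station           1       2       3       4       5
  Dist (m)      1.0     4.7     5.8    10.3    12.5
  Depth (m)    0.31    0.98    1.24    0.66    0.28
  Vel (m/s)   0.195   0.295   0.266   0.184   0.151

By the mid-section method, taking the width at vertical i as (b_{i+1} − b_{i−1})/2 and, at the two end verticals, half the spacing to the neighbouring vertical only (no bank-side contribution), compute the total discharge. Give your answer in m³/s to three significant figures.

2.18 m³/s

w_1 = (4.7 − 1.0)/2 = 1.85 m; q_1 = 0.195 × 0.31 × 1.85 = 0.1118 m³/s
w_2 = (5.8 − 1.0)/2 = 2.4 m; q_2 = 0.295 × 0.98 × 2.4 = 0.6938 m³/s
w_3 = (10.3 − 4.7)/2 = 2.8 m; q_3 = 0.266 × 1.24 × 2.8 = 0.9236 m³/s
w_4 = (12.5 − 5.8)/2 = 3.35 m; q_4 = 0.184 × 0.66 × 3.35 = 0.4068 m³/s
w_5 = (12.5 − 10.3)/2 = 1.1 m; q_5 = 0.151 × 0.28 × 1.1 = 0.04651 m³/s
Q = Σ qᵢ = 2.183 m³/s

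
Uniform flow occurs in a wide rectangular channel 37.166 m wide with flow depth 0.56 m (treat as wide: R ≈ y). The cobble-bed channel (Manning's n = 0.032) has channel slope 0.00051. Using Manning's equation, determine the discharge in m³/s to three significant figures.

A = b·y = 37.166 × 0.56 = 20.81 m²
Wide channel: R ≈ y = 0.56 m
Q = (1/n)·A·R^(2/3)·S^(1/2) = (1/0.032) × 20.81 × 0.5600^(2/3) × 0.00051^(1/2) = 9.979 m³/s

9.98 m³/s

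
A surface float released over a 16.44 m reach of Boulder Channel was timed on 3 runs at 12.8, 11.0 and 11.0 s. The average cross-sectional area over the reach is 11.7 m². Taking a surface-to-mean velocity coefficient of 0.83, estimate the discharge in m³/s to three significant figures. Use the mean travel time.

13.8 m³/s

t̄ = (12.8 + 11.0 + 11.0) / 3 = 11.6 s
v_surface = L / t̄ = 16.44 / 11.6 = 1.417 m/s
v_mean = 0.83 × 1.417 = 1.176 m/s
Q = A × v_mean = 11.7 × 1.176 = 13.76 m³/s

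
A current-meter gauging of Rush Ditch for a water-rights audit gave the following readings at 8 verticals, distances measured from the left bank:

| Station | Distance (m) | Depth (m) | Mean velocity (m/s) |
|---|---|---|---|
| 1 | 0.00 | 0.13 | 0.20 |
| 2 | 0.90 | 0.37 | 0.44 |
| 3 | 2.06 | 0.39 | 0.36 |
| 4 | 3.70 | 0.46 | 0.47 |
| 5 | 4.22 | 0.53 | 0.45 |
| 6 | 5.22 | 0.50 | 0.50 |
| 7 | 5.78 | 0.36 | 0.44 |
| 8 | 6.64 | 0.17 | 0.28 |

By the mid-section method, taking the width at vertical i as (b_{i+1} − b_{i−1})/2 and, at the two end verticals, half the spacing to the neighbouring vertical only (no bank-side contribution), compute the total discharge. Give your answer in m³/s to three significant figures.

1.12 m³/s

w_1 = (0.90 − 0.00)/2 = 0.45 m; q_1 = 0.20 × 0.13 × 0.45 = 0.01170 m³/s
w_2 = (2.06 − 0.00)/2 = 1.03 m; q_2 = 0.44 × 0.37 × 1.03 = 0.1677 m³/s
w_3 = (3.70 − 0.90)/2 = 1.4 m; q_3 = 0.36 × 0.39 × 1.4 = 0.1966 m³/s
w_4 = (4.22 − 2.06)/2 = 1.08 m; q_4 = 0.47 × 0.46 × 1.08 = 0.2335 m³/s
w_5 = (5.22 − 3.70)/2 = 0.76 m; q_5 = 0.45 × 0.53 × 0.76 = 0.1813 m³/s
w_6 = (5.78 − 4.22)/2 = 0.78 m; q_6 = 0.50 × 0.50 × 0.78 = 0.1950 m³/s
w_7 = (6.64 − 5.22)/2 = 0.71 m; q_7 = 0.44 × 0.36 × 0.71 = 0.1125 m³/s
w_8 = (6.64 − 5.78)/2 = 0.43 m; q_8 = 0.28 × 0.17 × 0.43 = 0.02047 m³/s
Q = Σ qᵢ = 1.119 m³/s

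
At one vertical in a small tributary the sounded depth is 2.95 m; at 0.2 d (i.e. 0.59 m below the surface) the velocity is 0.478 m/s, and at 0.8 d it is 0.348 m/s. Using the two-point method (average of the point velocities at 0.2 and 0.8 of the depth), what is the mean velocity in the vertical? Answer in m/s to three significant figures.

v̄ = (0.478 + 0.348) / 2 = 0.4130 m/s

0.413 m/s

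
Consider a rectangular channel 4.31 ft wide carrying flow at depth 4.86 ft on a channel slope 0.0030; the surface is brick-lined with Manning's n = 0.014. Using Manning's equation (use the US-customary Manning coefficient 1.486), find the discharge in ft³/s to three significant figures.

A = b·y = 4.31 × 4.86 = 20.95 ft²
P = b + 2y = 4.31 + 2×4.86 = 14.03 ft
R = A/P = 20.95/14.03 = 1.493 ft
Q = (1.486/n)·A·R^(2/3)·S^(1/2) = (1.486/0.014) × 20.95 × 1.493^(2/3) × 0.0030^(1/2) = 159.1 ft³/s

159 ft³/s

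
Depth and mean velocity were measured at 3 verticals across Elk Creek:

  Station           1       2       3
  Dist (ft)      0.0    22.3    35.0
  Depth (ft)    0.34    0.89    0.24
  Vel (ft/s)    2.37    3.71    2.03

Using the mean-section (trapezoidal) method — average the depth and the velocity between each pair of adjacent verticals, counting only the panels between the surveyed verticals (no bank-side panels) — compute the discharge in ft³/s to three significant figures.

62.3 ft³/s

Panel 1-2: Δb = 22.3 ft, d̄ = (0.34+0.89)/2 = 0.615, v̄ = (2.37+3.71)/2 = 3.04 → q = 22.3×0.615×3.04 = 41.69 ft³/s
Panel 2-3: Δb = 12.7 ft, d̄ = (0.89+0.24)/2 = 0.565, v̄ = (3.71+2.03)/2 = 2.87 → q = 12.7×0.565×2.87 = 20.59 ft³/s
Q = Σ q = 62.29 ft³/s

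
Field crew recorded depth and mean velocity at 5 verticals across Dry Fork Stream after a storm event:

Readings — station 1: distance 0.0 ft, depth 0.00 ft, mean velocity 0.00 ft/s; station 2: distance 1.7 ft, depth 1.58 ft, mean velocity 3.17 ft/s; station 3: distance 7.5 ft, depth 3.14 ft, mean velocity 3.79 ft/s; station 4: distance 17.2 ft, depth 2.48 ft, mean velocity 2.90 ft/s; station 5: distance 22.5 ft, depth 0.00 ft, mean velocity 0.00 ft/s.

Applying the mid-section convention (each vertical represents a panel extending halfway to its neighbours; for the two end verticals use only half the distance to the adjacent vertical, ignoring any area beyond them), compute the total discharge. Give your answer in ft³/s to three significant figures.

w_2 = (7.5 − 0.0)/2 = 3.75 ft; q_2 = 3.17 × 1.58 × 3.75 = 18.78 ft³/s
w_3 = (17.2 − 1.7)/2 = 7.75 ft; q_3 = 3.79 × 3.14 × 7.75 = 92.23 ft³/s
w_4 = (22.5 − 7.5)/2 = 7.5 ft; q_4 = 2.90 × 2.48 × 7.5 = 53.94 ft³/s
Stations 1, 5 contribute zero (depth or velocity is 0).
Q = Σ qᵢ = 165.0 ft³/s

165 ft³/s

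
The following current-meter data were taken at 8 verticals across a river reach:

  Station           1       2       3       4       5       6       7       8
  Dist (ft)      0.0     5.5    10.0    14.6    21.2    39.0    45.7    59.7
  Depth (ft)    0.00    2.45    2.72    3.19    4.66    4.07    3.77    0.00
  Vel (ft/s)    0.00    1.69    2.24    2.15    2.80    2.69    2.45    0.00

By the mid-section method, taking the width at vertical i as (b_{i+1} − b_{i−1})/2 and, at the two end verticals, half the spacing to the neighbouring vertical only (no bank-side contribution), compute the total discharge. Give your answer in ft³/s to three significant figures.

476 ft³/s

w_2 = (10.0 − 0.0)/2 = 5 ft; q_2 = 1.69 × 2.45 × 5 = 20.70 ft³/s
w_3 = (14.6 − 5.5)/2 = 4.55 ft; q_3 = 2.24 × 2.72 × 4.55 = 27.72 ft³/s
w_4 = (21.2 − 10.0)/2 = 5.6 ft; q_4 = 2.15 × 3.19 × 5.6 = 38.41 ft³/s
w_5 = (39.0 − 14.6)/2 = 12.2 ft; q_5 = 2.80 × 4.66 × 12.2 = 159.2 ft³/s
w_6 = (45.7 − 21.2)/2 = 12.25 ft; q_6 = 2.69 × 4.07 × 12.25 = 134.1 ft³/s
w_7 = (59.7 − 39.0)/2 = 10.35 ft; q_7 = 2.45 × 3.77 × 10.35 = 95.60 ft³/s
Stations 1, 8 contribute zero (depth or velocity is 0).
Q = Σ qᵢ = 475.7 ft³/s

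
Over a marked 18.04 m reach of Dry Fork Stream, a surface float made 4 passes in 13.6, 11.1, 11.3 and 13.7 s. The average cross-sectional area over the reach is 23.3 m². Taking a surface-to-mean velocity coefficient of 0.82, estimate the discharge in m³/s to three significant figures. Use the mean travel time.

27.7 m³/s

t̄ = (13.6 + 11.1 + 11.3 + 13.7) / 4 = 12.425 s
v_surface = L / t̄ = 18.04 / 12.425 = 1.452 m/s
v_mean = 0.82 × 1.452 = 1.191 m/s
Q = A × v_mean = 23.3 × 1.191 = 27.74 m³/s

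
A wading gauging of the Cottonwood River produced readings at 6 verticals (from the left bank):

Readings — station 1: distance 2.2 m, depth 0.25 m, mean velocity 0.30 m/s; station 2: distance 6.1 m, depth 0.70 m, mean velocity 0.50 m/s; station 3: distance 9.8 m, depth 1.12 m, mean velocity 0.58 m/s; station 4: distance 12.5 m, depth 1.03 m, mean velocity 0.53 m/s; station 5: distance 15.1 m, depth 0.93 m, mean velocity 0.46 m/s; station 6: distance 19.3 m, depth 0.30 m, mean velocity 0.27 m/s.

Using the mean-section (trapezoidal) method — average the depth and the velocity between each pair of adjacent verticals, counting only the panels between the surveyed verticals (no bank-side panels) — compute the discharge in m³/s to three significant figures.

6.37 m³/s

Panel 1-2: Δb = 3.9 m, d̄ = (0.25+0.70)/2 = 0.475, v̄ = (0.30+0.50)/2 = 0.4 → q = 3.9×0.475×0.4 = 0.7410 m³/s
Panel 2-3: Δb = 3.7 m, d̄ = (0.70+1.12)/2 = 0.91, v̄ = (0.50+0.58)/2 = 0.54 → q = 3.7×0.91×0.54 = 1.818 m³/s
Panel 3-4: Δb = 2.7 m, d̄ = (1.12+1.03)/2 = 1.075, v̄ = (0.58+0.53)/2 = 0.555 → q = 2.7×1.075×0.555 = 1.611 m³/s
Panel 4-5: Δb = 2.6 m, d̄ = (1.03+0.93)/2 = 0.98, v̄ = (0.53+0.46)/2 = 0.495 → q = 2.6×0.98×0.495 = 1.261 m³/s
Panel 5-6: Δb = 4.2 m, d̄ = (0.93+0.30)/2 = 0.615, v̄ = (0.46+0.27)/2 = 0.365 → q = 4.2×0.615×0.365 = 0.9428 m³/s
Q = Σ q = 6.374 m³/s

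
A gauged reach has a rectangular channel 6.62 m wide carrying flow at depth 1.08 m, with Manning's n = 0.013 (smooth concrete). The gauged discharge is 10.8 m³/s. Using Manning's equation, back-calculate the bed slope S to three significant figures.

A = b·y = 6.62 × 1.08 = 7.150 m²
P = b + 2y = 6.62 + 2×1.08 = 8.780 m
R = A/P = 7.150/8.780 = 0.8143 m
S = (Q·n / (1·A·R^(2/3)))² = (10.8×0.013 / (1×7.150×0.8720))² = 0.0005071

0.000507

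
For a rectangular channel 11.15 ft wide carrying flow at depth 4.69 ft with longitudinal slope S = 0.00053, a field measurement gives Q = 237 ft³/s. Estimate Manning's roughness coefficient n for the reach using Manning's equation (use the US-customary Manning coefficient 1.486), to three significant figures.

A = b·y = 11.15 × 4.69 = 52.29 ft²
P = b + 2y = 11.15 + 2×4.69 = 20.53 ft
R = A/P = 52.29/20.53 = 2.547 ft
n = (1.486/Q)·A·R^(2/3)·S^(1/2) = (1.486/237) × 52.29 × 1.865 × 0.02302 = 0.01408

0.0141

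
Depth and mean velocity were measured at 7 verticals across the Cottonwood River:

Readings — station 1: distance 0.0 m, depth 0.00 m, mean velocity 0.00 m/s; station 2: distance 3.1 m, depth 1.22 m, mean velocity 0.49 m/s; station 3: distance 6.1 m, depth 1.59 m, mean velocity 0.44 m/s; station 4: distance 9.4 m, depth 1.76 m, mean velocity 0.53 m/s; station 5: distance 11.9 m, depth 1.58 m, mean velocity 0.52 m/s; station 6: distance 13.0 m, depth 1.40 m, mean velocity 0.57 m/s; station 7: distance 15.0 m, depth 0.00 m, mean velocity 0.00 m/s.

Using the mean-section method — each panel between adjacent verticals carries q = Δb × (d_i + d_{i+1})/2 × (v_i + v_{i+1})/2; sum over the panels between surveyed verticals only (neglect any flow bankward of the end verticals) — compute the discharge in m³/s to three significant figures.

8.59 m³/s

Panel 1-2: Δb = 3.1 m, d̄ = (0.00+1.22)/2 = 0.61, v̄ = (0.00+0.49)/2 = 0.245 → q = 3.1×0.61×0.245 = 0.4633 m³/s
Panel 2-3: Δb = 3 m, d̄ = (1.22+1.59)/2 = 1.405, v̄ = (0.49+0.44)/2 = 0.465 → q = 3×1.405×0.465 = 1.960 m³/s
Panel 3-4: Δb = 3.3 m, d̄ = (1.59+1.76)/2 = 1.675, v̄ = (0.44+0.53)/2 = 0.485 → q = 3.3×1.675×0.485 = 2.681 m³/s
Panel 4-5: Δb = 2.5 m, d̄ = (1.76+1.58)/2 = 1.67, v̄ = (0.53+0.52)/2 = 0.525 → q = 2.5×1.67×0.525 = 2.192 m³/s
Panel 5-6: Δb = 1.1 m, d̄ = (1.58+1.40)/2 = 1.49, v̄ = (0.52+0.57)/2 = 0.545 → q = 1.1×1.49×0.545 = 0.8933 m³/s
Panel 6-7: Δb = 2 m, d̄ = (1.40+0.00)/2 = 0.7, v̄ = (0.57+0.00)/2 = 0.285 → q = 2×0.7×0.285 = 0.3990 m³/s
Q = Σ q = 8.588 m³/s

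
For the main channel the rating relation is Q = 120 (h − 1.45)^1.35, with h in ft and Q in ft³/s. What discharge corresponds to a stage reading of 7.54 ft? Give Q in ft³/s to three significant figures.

Q = 120 × (7.54 − 1.45)^1.35 = 120 × 6.09^1.35 = 1375 ft³/s

1380 ft³/s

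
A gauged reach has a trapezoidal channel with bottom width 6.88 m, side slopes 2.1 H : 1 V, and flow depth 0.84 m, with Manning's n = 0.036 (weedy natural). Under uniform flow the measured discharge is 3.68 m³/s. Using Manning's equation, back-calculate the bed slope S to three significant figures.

A = (b + z·y)·y = (6.88 + 2.1×0.84)×0.84 = 7.261 m²
P = b + 2y√(1+z²) = 6.88 + 2×0.84×√(1+2.1²) = 10.79 m
R = A/P = 7.261/10.79 = 0.6731 m
S = (Q·n / (1·A·R^(2/3)))² = (3.68×0.036 / (1×7.261×0.7680))² = 0.0005644

0.000564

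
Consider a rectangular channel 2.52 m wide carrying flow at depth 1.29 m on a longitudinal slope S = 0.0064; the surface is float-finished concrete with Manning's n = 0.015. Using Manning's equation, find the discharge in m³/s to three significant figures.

12.8 m³/s

A = b·y = 2.52 × 1.29 = 3.251 m²
P = b + 2y = 2.52 + 2×1.29 = 5.100 m
R = A/P = 3.251/5.100 = 0.6374 m
Q = (1/n)·A·R^(2/3)·S^(1/2) = (1/0.015) × 3.251 × 0.6374^(2/3) × 0.0064^(1/2) = 12.84 m³/s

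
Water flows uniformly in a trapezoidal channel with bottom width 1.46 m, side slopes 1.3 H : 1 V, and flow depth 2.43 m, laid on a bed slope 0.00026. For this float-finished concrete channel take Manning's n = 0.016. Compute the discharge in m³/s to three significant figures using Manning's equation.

12.7 m³/s

A = (b + z·y)·y = (1.46 + 1.3×2.43)×2.43 = 11.22 m²
P = b + 2y√(1+z²) = 1.46 + 2×2.43×√(1+1.3²) = 9.431 m
R = A/P = 11.22/9.431 = 1.190 m
Q = (1/n)·A·R^(2/3)·S^(1/2) = (1/0.016) × 11.22 × 1.190^(2/3) × 0.00026^(1/2) = 12.70 m³/s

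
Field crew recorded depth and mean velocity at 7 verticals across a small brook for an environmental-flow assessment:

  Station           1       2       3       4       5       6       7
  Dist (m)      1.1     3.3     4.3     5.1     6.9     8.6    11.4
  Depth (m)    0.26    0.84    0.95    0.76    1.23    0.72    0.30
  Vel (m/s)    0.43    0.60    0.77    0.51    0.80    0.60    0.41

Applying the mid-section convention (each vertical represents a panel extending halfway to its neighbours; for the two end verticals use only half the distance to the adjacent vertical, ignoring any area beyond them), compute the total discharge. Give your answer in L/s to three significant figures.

w_1 = (3.3 − 1.1)/2 = 1.1 m; q_1 = 0.43 × 0.26 × 1.1 = 0.1230 m³/s
w_2 = (4.3 − 1.1)/2 = 1.6 m; q_2 = 0.60 × 0.84 × 1.6 = 0.8064 m³/s
w_3 = (5.1 − 3.3)/2 = 0.9 m; q_3 = 0.77 × 0.95 × 0.9 = 0.6584 m³/s
w_4 = (6.9 − 4.3)/2 = 1.3 m; q_4 = 0.51 × 0.76 × 1.3 = 0.5039 m³/s
w_5 = (8.6 − 5.1)/2 = 1.75 m; q_5 = 0.80 × 1.23 × 1.75 = 1.722 m³/s
w_6 = (11.4 − 6.9)/2 = 2.25 m; q_6 = 0.60 × 0.72 × 2.25 = 0.9720 m³/s
w_7 = (11.4 − 8.6)/2 = 1.4 m; q_7 = 0.41 × 0.30 × 1.4 = 0.1722 m³/s
Q = Σ qᵢ = 4.958 m³/s
= 4.958 × 1000 = 4958 L/s

4960 L/s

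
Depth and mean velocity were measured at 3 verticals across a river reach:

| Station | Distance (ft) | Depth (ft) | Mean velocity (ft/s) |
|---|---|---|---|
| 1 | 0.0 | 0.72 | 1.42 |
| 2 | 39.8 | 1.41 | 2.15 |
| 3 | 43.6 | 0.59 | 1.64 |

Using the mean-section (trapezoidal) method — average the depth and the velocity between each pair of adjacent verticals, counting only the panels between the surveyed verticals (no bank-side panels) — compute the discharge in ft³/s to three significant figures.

Panel 1-2: Δb = 39.8 ft, d̄ = (0.72+1.41)/2 = 1.065, v̄ = (1.42+2.15)/2 = 1.785 → q = 39.8×1.065×1.785 = 75.66 ft³/s
Panel 2-3: Δb = 3.8 ft, d̄ = (1.41+0.59)/2 = 1, v̄ = (2.15+1.64)/2 = 1.895 → q = 3.8×1×1.895 = 7.201 ft³/s
Q = Σ q = 82.86 ft³/s

82.9 ft³/s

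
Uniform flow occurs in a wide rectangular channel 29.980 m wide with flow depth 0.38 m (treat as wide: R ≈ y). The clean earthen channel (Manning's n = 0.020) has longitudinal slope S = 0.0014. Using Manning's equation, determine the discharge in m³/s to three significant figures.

A = b·y = 29.980 × 0.38 = 11.39 m²
Wide channel: R ≈ y = 0.38 m
Q = (1/n)·A·R^(2/3)·S^(1/2) = (1/0.020) × 11.39 × 0.3800^(2/3) × 0.0014^(1/2) = 11.18 m³/s

11.2 m³/s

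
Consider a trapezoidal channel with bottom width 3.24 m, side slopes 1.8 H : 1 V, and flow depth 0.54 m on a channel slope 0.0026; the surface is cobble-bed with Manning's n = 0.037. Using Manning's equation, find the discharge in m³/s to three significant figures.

A = (b + z·y)·y = (3.24 + 1.8×0.54)×0.54 = 2.274 m²
P = b + 2y√(1+z²) = 3.24 + 2×0.54×√(1+1.8²) = 5.464 m
R = A/P = 2.274/5.464 = 0.4163 m
Q = (1/n)·A·R^(2/3)·S^(1/2) = (1/0.037) × 2.274 × 0.4163^(2/3) × 0.0026^(1/2) = 1.748 m³/s

1.75 m³/s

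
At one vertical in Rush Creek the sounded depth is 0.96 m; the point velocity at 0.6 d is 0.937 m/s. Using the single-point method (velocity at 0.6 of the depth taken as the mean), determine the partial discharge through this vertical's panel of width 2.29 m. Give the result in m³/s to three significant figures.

v̄ = v₀.₆ = 0.937 m/s
q = v̄ × d × w = 0.9370 × 0.96 × 2.29 = 2.060 m³/s

2.06 m³/s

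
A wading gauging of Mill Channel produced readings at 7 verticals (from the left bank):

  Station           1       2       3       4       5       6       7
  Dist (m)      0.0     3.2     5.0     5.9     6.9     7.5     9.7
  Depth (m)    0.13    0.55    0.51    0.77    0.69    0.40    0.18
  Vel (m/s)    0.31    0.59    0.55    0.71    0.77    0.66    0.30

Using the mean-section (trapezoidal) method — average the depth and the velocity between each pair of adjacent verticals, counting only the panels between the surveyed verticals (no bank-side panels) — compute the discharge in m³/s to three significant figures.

Panel 1-2: Δb = 3.2 m, d̄ = (0.13+0.55)/2 = 0.34, v̄ = (0.31+0.59)/2 = 0.45 → q = 3.2×0.34×0.45 = 0.4896 m³/s
Panel 2-3: Δb = 1.8 m, d̄ = (0.55+0.51)/2 = 0.53, v̄ = (0.59+0.55)/2 = 0.57 → q = 1.8×0.53×0.57 = 0.5438 m³/s
Panel 3-4: Δb = 0.9 m, d̄ = (0.51+0.77)/2 = 0.64, v̄ = (0.55+0.71)/2 = 0.63 → q = 0.9×0.64×0.63 = 0.3629 m³/s
Panel 4-5: Δb = 1 m, d̄ = (0.77+0.69)/2 = 0.73, v̄ = (0.71+0.77)/2 = 0.74 → q = 1×0.73×0.74 = 0.5402 m³/s
Panel 5-6: Δb = 0.6 m, d̄ = (0.69+0.40)/2 = 0.545, v̄ = (0.77+0.66)/2 = 0.715 → q = 0.6×0.545×0.715 = 0.2338 m³/s
Panel 6-7: Δb = 2.2 m, d̄ = (0.40+0.18)/2 = 0.29, v̄ = (0.66+0.30)/2 = 0.48 → q = 2.2×0.29×0.48 = 0.3062 m³/s
Q = Σ q = 2.477 m³/s

2.48 m³/s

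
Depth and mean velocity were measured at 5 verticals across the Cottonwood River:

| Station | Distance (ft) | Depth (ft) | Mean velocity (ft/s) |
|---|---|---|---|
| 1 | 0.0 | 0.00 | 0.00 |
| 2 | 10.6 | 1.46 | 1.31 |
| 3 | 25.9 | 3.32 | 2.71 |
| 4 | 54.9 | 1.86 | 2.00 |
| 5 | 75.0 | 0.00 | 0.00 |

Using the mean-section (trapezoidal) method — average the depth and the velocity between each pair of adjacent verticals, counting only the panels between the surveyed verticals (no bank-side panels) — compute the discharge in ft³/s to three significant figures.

Panel 1-2: Δb = 10.6 ft, d̄ = (0.00+1.46)/2 = 0.73, v̄ = (0.00+1.31)/2 = 0.655 → q = 10.6×0.73×0.655 = 5.068 ft³/s
Panel 2-3: Δb = 15.3 ft, d̄ = (1.46+3.32)/2 = 2.39, v̄ = (1.31+2.71)/2 = 2.01 → q = 15.3×2.39×2.01 = 73.50 ft³/s
Panel 3-4: Δb = 29 ft, d̄ = (3.32+1.86)/2 = 2.59, v̄ = (2.71+2.00)/2 = 2.355 → q = 29×2.59×2.355 = 176.9 ft³/s
Panel 4-5: Δb = 20.1 ft, d̄ = (1.86+0.00)/2 = 0.93, v̄ = (2.00+0.00)/2 = 1 → q = 20.1×0.93×1 = 18.69 ft³/s
Q = Σ q = 274.1 ft³/s

274 ft³/s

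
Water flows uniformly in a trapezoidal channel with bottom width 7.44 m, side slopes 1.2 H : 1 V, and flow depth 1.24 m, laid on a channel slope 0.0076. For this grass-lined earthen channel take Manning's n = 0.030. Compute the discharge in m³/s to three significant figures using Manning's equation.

A = (b + z·y)·y = (7.44 + 1.2×1.24)×1.24 = 11.07 m²
P = b + 2y√(1+z²) = 7.44 + 2×1.24×√(1+1.2²) = 11.31 m
R = A/P = 11.07/11.31 = 0.9785 m
Q = (1/n)·A·R^(2/3)·S^(1/2) = (1/0.030) × 11.07 × 0.9785^(2/3) × 0.0076^(1/2) = 31.71 m³/s

31.7 m³/s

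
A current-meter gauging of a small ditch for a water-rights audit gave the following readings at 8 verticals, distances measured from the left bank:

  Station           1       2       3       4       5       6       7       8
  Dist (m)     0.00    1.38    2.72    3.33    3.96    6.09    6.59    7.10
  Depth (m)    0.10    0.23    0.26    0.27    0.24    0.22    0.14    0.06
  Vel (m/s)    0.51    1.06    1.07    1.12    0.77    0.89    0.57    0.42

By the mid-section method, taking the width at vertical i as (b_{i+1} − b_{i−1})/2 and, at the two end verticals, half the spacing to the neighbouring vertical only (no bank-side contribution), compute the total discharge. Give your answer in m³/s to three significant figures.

w_1 = (1.38 − 0.00)/2 = 0.69 m; q_1 = 0.51 × 0.10 × 0.69 = 0.03519 m³/s
w_2 = (2.72 − 0.00)/2 = 1.36 m; q_2 = 1.06 × 0.23 × 1.36 = 0.3316 m³/s
w_3 = (3.33 − 1.38)/2 = 0.975 m; q_3 = 1.07 × 0.26 × 0.975 = 0.2712 m³/s
w_4 = (3.96 − 2.72)/2 = 0.62 m; q_4 = 1.12 × 0.27 × 0.62 = 0.1875 m³/s
w_5 = (6.09 − 3.33)/2 = 1.38 m; q_5 = 0.77 × 0.24 × 1.38 = 0.2550 m³/s
w_6 = (6.59 − 3.96)/2 = 1.315 m; q_6 = 0.89 × 0.22 × 1.315 = 0.2575 m³/s
w_7 = (7.10 − 6.09)/2 = 0.505 m; q_7 = 0.57 × 0.14 × 0.505 = 0.04030 m³/s
w_8 = (7.10 − 6.59)/2 = 0.255 m; q_8 = 0.42 × 0.06 × 0.255 = 0.006426 m³/s
Q = Σ qᵢ = 1.385 m³/s

1.38 m³/s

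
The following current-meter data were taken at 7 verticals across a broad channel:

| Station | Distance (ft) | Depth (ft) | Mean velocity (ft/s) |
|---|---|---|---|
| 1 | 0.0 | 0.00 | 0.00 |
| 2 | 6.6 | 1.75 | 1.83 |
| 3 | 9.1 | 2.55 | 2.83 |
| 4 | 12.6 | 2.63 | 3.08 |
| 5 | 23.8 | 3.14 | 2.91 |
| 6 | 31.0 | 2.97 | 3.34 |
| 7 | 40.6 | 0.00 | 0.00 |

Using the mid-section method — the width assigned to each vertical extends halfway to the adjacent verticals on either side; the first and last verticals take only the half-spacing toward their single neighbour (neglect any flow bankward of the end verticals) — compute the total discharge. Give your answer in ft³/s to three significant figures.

w_2 = (9.1 − 0.0)/2 = 4.55 ft; q_2 = 1.83 × 1.75 × 4.55 = 14.57 ft³/s
w_3 = (12.6 − 6.6)/2 = 3 ft; q_3 = 2.83 × 2.55 × 3 = 21.65 ft³/s
w_4 = (23.8 − 9.1)/2 = 7.35 ft; q_4 = 3.08 × 2.63 × 7.35 = 59.54 ft³/s
w_5 = (31.0 − 12.6)/2 = 9.2 ft; q_5 = 2.91 × 3.14 × 9.2 = 84.06 ft³/s
w_6 = (40.6 − 23.8)/2 = 8.4 ft; q_6 = 3.34 × 2.97 × 8.4 = 83.33 ft³/s
Stations 1, 7 contribute zero (depth or velocity is 0).
Q = Σ qᵢ = 263.1 ft³/s

263 ft³/s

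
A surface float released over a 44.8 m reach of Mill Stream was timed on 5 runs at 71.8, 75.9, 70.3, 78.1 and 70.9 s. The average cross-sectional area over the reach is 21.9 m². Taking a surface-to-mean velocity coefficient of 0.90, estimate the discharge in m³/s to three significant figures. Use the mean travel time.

t̄ = (71.8 + 75.9 + 70.3 + 78.1 + 70.9) / 5 = 73.4 s
v_surface = L / t̄ = 44.8 / 73.4 = 0.6104 m/s
v_mean = 0.90 × 0.6104 = 0.5493 m/s
Q = A × v_mean = 21.9 × 0.5493 = 12.03 m³/s

12.0 m³/s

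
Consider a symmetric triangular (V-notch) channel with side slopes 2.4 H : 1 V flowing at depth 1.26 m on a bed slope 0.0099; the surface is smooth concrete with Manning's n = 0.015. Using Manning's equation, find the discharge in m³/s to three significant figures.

17.6 m³/s

A = z·y² = 2.4×1.26² = 3.810 m²
P = 2y√(1+z²) = 2×1.26×√(1+2.4²) = 6.552 m
R = A/P = 3.810/6.552 = 0.5815 m
Q = (1/n)·A·R^(2/3)·S^(1/2) = (1/0.015) × 3.810 × 0.5815^(2/3) × 0.0099^(1/2) = 17.61 m³/s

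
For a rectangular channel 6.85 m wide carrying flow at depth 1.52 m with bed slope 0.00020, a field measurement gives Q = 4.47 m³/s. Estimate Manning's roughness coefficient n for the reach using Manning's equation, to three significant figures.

0.0341

A = b·y = 6.85 × 1.52 = 10.41 m²
P = b + 2y = 6.85 + 2×1.52 = 9.890 m
R = A/P = 10.41/9.890 = 1.053 m
n = (1/Q)·A·R^(2/3)·S^(1/2) = (1/4.47) × 10.41 × 1.035 × 0.01414 = 0.03409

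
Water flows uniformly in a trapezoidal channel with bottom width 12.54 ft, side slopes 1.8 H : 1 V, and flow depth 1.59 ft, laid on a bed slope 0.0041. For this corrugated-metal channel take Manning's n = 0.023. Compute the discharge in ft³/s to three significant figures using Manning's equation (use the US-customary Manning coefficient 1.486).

A = (b + z·y)·y = (12.54 + 1.8×1.59)×1.59 = 24.49 ft²
P = b + 2y√(1+z²) = 12.54 + 2×1.59×√(1+1.8²) = 19.09 ft
R = A/P = 24.49/19.09 = 1.283 ft
Q = (1.486/n)·A·R^(2/3)·S^(1/2) = (1.486/0.023) × 24.49 × 1.283^(2/3) × 0.0041^(1/2) = 119.6 ft³/s

120 ft³/s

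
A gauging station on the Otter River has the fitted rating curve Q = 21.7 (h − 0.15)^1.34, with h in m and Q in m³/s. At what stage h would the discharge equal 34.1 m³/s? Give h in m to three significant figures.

h − h₀ = (Q/C)^(1/b) = (34.1/21.7)^(1/1.34) = 1.401 m
h = 0.15 + 1.401 = 1.551 m

1.55 m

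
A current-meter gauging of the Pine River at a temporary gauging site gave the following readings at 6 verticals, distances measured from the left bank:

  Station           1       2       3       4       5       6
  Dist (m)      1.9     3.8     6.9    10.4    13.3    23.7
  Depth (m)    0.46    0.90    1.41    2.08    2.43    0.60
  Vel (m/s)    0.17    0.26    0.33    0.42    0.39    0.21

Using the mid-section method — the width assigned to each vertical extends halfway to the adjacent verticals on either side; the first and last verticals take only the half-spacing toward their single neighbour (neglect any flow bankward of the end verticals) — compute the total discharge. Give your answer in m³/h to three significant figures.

w_1 = (3.8 − 1.9)/2 = 0.95 m; q_1 = 0.17 × 0.46 × 0.95 = 0.07429 m³/s
w_2 = (6.9 − 1.9)/2 = 2.5 m; q_2 = 0.26 × 0.90 × 2.5 = 0.5850 m³/s
w_3 = (10.4 − 3.8)/2 = 3.3 m; q_3 = 0.33 × 1.41 × 3.3 = 1.535 m³/s
w_4 = (13.3 − 6.9)/2 = 3.2 m; q_4 = 0.42 × 2.08 × 3.2 = 2.796 m³/s
w_5 = (23.7 − 10.4)/2 = 6.65 m; q_5 = 0.39 × 2.43 × 6.65 = 6.302 m³/s
w_6 = (23.7 − 13.3)/2 = 5.2 m; q_6 = 0.21 × 0.60 × 5.2 = 0.6552 m³/s
Q = Σ qᵢ = 11.95 m³/s
= 11.95 × 3600 = 43010 m³/h

43000 m³/h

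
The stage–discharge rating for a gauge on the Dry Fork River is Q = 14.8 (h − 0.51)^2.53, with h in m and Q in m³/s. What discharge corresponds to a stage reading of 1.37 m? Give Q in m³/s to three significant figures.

Q = 14.8 × (1.37 − 0.51)^2.53 = 14.8 × 0.86^2.53 = 10.11 m³/s

10.1 m³/s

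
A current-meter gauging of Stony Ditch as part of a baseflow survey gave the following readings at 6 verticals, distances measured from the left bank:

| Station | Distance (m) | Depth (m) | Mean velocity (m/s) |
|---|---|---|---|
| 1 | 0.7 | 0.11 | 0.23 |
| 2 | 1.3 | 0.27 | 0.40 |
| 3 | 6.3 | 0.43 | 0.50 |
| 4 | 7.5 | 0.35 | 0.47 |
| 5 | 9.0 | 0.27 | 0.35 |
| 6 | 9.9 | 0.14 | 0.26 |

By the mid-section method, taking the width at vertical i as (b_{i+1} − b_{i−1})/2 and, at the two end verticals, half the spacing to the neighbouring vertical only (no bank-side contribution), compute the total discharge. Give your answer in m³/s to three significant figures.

1.33 m³/s

w_1 = (1.3 − 0.7)/2 = 0.3 m; q_1 = 0.23 × 0.11 × 0.3 = 0.007590 m³/s
w_2 = (6.3 − 0.7)/2 = 2.8 m; q_2 = 0.40 × 0.27 × 2.8 = 0.3024 m³/s
w_3 = (7.5 − 1.3)/2 = 3.1 m; q_3 = 0.50 × 0.43 × 3.1 = 0.6665 m³/s
w_4 = (9.0 − 6.3)/2 = 1.35 m; q_4 = 0.47 × 0.35 × 1.35 = 0.2221 m³/s
w_5 = (9.9 − 7.5)/2 = 1.2 m; q_5 = 0.35 × 0.27 × 1.2 = 0.1134 m³/s
w_6 = (9.9 − 9.0)/2 = 0.45 m; q_6 = 0.26 × 0.14 × 0.45 = 0.01638 m³/s
Q = Σ qᵢ = 1.328 m³/s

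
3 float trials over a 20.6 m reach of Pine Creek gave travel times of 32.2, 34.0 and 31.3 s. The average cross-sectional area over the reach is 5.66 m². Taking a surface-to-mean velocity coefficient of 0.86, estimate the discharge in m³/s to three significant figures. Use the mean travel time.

3.09 m³/s

t̄ = (32.2 + 34.0 + 31.3) / 3 = 32.5 s
v_surface = L / t̄ = 20.6 / 32.5 = 0.6338 m/s
v_mean = 0.86 × 0.6338 = 0.5451 m/s
Q = A × v_mean = 5.66 × 0.5451 = 3.085 m³/s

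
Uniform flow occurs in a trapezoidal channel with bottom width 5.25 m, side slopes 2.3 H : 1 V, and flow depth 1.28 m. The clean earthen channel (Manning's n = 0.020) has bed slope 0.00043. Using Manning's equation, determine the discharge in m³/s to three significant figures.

10.1 m³/s

A = (b + z·y)·y = (5.25 + 2.3×1.28)×1.28 = 10.49 m²
P = b + 2y√(1+z²) = 5.25 + 2×1.28×√(1+2.3²) = 11.67 m
R = A/P = 10.49/11.67 = 0.8987 m
Q = (1/n)·A·R^(2/3)·S^(1/2) = (1/0.020) × 10.49 × 0.8987^(2/3) × 0.00043^(1/2) = 10.13 m³/s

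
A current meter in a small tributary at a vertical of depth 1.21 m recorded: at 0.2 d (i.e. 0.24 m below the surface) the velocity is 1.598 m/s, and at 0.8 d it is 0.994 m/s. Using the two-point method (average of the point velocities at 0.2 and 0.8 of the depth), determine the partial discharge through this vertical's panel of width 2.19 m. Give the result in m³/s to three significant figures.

3.43 m³/s

v̄ = (1.598 + 0.994) / 2 = 1.296 m/s
q = v̄ × d × w = 1.296 × 1.21 × 2.19 = 3.434 m³/s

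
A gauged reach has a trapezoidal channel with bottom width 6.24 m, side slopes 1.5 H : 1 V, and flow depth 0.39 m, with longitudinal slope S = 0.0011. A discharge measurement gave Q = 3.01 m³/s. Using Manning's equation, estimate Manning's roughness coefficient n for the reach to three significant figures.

0.0145

A = (b + z·y)·y = (6.24 + 1.5×0.39)×0.39 = 2.662 m²
P = b + 2y√(1+z²) = 6.24 + 2×0.39×√(1+1.5²) = 7.646 m
R = A/P = 2.662/7.646 = 0.3481 m
n = (1/Q)·A·R^(2/3)·S^(1/2) = (1/3.01) × 2.662 × 0.4949 × 0.03317 = 0.01451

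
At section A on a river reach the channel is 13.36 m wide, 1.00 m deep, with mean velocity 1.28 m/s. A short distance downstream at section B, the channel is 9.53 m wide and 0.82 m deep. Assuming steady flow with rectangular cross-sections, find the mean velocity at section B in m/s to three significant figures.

Q = A₁V₁ = (13.36×1.00) × 1.28 = 17.10 m³/s
A₂ = 9.53 × 0.82 = 7.815 m²
V₂ = Q/A₂ = 17.10/7.815 = 2.188 m/s

2.19 m/s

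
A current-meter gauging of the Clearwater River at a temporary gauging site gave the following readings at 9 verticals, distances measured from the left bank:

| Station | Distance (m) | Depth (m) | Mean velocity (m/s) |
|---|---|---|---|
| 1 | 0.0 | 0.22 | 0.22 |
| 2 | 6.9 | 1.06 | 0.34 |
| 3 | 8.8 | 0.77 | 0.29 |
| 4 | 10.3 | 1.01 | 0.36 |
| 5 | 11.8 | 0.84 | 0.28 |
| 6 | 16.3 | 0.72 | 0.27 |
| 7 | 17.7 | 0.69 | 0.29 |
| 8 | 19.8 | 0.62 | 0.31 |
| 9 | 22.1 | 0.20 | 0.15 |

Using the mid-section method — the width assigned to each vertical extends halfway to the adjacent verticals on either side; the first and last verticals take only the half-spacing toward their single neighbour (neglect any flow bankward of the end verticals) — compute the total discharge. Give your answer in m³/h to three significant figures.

w_1 = (6.9 − 0.0)/2 = 3.45 m; q_1 = 0.22 × 0.22 × 3.45 = 0.1670 m³/s
w_2 = (8.8 − 0.0)/2 = 4.4 m; q_2 = 0.34 × 1.06 × 4.4 = 1.586 m³/s
w_3 = (10.3 − 6.9)/2 = 1.7 m; q_3 = 0.29 × 0.77 × 1.7 = 0.3796 m³/s
w_4 = (11.8 − 8.8)/2 = 1.5 m; q_4 = 0.36 × 1.01 × 1.5 = 0.5454 m³/s
w_5 = (16.3 − 10.3)/2 = 3 m; q_5 = 0.28 × 0.84 × 3 = 0.7056 m³/s
w_6 = (17.7 − 11.8)/2 = 2.95 m; q_6 = 0.27 × 0.72 × 2.95 = 0.5735 m³/s
w_7 = (19.8 − 16.3)/2 = 1.75 m; q_7 = 0.29 × 0.69 × 1.75 = 0.3502 m³/s
w_8 = (22.1 − 17.7)/2 = 2.2 m; q_8 = 0.31 × 0.62 × 2.2 = 0.4228 m³/s
w_9 = (22.1 − 19.8)/2 = 1.15 m; q_9 = 0.15 × 0.20 × 1.15 = 0.03450 m³/s
Q = Σ qᵢ = 4.764 m³/s
= 4.764 × 3600 = 17150 m³/h

17200 m³/h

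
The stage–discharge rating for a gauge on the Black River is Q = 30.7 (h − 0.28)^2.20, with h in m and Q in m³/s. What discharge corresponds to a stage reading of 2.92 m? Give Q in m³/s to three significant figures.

260 m³/s

Q = 30.7 × (2.92 − 0.28)^2.20 = 30.7 × 2.64^2.20 = 259.8 m³/s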